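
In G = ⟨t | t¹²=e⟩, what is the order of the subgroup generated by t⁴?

|⟨t⁴⟩| equals the order of t⁴. Compute successive powers until reaching e:
  (t⁴)¹ = t⁴, (t⁴)² = t⁸, (t⁴)³ = e.
The smallest positive k with (t⁴)ᵏ = e is 3, so |⟨t⁴⟩| = 3.

Answer: 3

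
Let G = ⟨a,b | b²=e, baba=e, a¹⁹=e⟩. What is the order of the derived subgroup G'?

G' = [G, G] is generated by all commutators. The generator-pair commutators are: [a, b] = a².
The subgroup they normally generate is {e, a, a², a³, a⁴, a⁵, a⁶, a⁷, a⁸, a⁹, a¹⁰, a¹¹, a¹², a¹³, a¹⁴, a¹⁵, a¹⁶, a¹⁷, a¹⁸}, of order 19.
Check: |G/G'| = 38/19 = 2 is the order of the abelianisation.

Answer: 19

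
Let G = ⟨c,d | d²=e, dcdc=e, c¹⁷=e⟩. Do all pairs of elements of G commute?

c·d = cd but d·c = c¹⁶d, so c·d ≠ d·c and G is not abelian.

Answer: No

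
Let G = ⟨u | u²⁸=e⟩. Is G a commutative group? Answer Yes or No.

G has a single generator, so G is cyclic and hence abelian.

Answer: Yes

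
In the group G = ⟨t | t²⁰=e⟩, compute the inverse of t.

The order of t is 20 (smallest k with tᵏ = e), so t⁻¹ = t¹⁹ = t¹⁹.
Check: t · (t¹⁹) → t · t¹⁹ = e, giving e as required.

Answer: t¹⁹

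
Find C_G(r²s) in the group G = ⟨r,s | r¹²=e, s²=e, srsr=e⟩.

⟨r²s⟩ ⊆ C_G(r²s) since powers of r²s commute with r²s; so |C_G(r²s)| ≥ |⟨r²s⟩| = 2.
By orbit–stabilizer, |C_G(r²s)| = |G| / |conj. class of r²s| = 24 / 6 = 4.
The 4 elements commuting with r²s are {e, r⁶, r²s, r⁸s}.

Answer: {e, r⁶, r²s, r⁸s}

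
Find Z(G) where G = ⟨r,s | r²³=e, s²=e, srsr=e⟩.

An element z ∈ Z(G) iff z commutes with every generator.
For example e is central: e·r = r = r·e; e·s = s = s·e.
Whereas r ∉ Z(G) since r·s = rs ≠ r²²s = s·r.
Checking each of the 46 elements this way gives Z(G) = {e}, of order 1.

Answer: {e}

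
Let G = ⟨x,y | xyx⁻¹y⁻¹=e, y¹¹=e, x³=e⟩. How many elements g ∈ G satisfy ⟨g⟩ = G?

G is cyclic of order 33. An element generates G iff its order is 33, and a cyclic group of order 33 has exactly φ(33) = 20 such elements.

Answer: 20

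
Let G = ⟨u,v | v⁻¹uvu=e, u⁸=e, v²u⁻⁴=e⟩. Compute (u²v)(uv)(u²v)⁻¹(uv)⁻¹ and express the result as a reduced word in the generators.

[(u²v), (uv)] = (u²v)·(uv)·(u²v)⁻¹·(uv)⁻¹.
  (u²v) · (uv) = u⁵
  (u⁵) · (u²v⁻¹) = u³v
  (u³v) · (uv⁻¹) = u²

Answer: u²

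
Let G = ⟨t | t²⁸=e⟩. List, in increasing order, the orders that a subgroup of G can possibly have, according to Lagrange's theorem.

|G| = 28 = 2² · 7. By Lagrange's theorem the order of any subgroup divides 28; the divisors of 28 are 1, 2, 4, 7, 14, 28.

Answer: 1, 2, 4, 7, 14, 28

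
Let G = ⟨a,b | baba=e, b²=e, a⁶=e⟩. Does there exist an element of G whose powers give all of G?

Every cyclic group is abelian. But a·b = ab while b·a = a⁵b, so a·b ≠ b·a and G is not abelian. Hence G is not cyclic.

Answer: No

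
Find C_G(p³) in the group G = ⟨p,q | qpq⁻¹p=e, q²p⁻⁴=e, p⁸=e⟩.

⟨p³⟩ ⊆ C_G(p³) since powers of p³ commute with p³; so |C_G(p³)| ≥ |⟨p³⟩| = 8.
By orbit–stabilizer, |C_G(p³)| = |G| / |conj. class of p³| = 16 / 2 = 8.
The 8 elements commuting with p³ are {e, p, p², p³, p⁴, p⁵, p⁶, p⁷}.

Answer: {e, p, p², p³, p⁴, p⁵, p⁶, p⁷}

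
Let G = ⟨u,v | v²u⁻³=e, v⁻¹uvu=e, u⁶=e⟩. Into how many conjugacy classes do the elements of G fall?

The conjugacy classes (representative and size) are:
  [e] (size 1), [u] (size 2), [u²] (size 2), [u³] (size 1), [uv⁻¹] (size 3), [u²v⁻¹] (size 3).
Class equation: 1 + 2 + 2 + 1 + 3 + 3 = 12 = |G|. So G has 6 conjugacy classes.

Answer: 6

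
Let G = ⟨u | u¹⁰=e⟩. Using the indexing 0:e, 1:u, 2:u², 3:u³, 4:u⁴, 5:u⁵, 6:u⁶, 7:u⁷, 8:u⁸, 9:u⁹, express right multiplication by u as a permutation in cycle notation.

(0 1 2 3 4 5 6 7 8 9)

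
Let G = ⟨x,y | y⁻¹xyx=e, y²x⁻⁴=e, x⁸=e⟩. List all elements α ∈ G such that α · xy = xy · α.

⟨xy⟩ ⊆ C_G(xy) since powers of xy commute with xy; so |C_G(xy)| ≥ |⟨xy⟩| = 4.
By orbit–stabilizer, |C_G(xy)| = |G| / |conj. class of xy| = 16 / 4 = 4.
The 4 elements commuting with xy are {e, x⁴, xy, xy⁻¹}.

Answer: {e, x⁴, xy, xy⁻¹}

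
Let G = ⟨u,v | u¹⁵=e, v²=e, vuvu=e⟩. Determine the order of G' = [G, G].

G' = [G, G] is generated by all commutators. The generator-pair commutators are: [u, v] = u².
The subgroup they normally generate is {e, u, u², u³, u⁴, u⁵, u⁶, u⁷, u⁸, u⁹, u¹⁰, u¹¹, u¹², u¹³, u¹⁴}, of order 15.
Check: |G/G'| = 30/15 = 2 is the order of the abelianisation.

Answer: 15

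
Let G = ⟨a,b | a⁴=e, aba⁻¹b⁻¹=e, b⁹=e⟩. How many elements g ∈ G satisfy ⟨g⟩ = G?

G is cyclic of order 36. An element generates G iff its order is 36, and a cyclic group of order 36 has exactly φ(36) = 12 such elements.

Answer: 12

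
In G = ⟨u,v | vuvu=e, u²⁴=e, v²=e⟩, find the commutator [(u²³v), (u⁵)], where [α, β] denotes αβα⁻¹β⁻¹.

[(u²³v), (u⁵)] = (u²³v)·(u⁵)·(u²³v)⁻¹·(u⁵)⁻¹.
  (u²³v) · (u⁵) = u¹⁸v
  (u¹⁸v) · (u²³v) = u¹⁹
  (u¹⁹) · (u¹⁹) = u¹⁴

Answer: u¹⁴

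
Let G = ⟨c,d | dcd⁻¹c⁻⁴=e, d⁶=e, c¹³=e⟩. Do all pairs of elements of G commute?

c·d = cd but d·c = c⁴d, so c·d ≠ d·c and G is not abelian.

Answer: No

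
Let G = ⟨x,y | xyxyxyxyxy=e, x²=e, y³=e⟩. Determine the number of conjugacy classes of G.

The conjugacy classes (representative and size) are:
  [e] (size 1), [xyxy²xyxy²x] (size 15), [yxyxy²x] (size 20), [xy²xy²x] (size 12), [y²xyxy²] (size 12).
Class equation: 1 + 15 + 20 + 12 + 12 = 60 = |G|. So G has 5 conjugacy classes.

Answer: 5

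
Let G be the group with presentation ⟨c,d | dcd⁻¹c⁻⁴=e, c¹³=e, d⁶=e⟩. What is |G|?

Enumerate words in the generators, reducing via the relations: the distinct elements are
  {c, d, e, cd, c², c³, c⁴, c⁵, c⁶, c⁷, c⁸, c⁹, d², d³, d⁴, d⁵, cd², cd³, cd⁴, cd⁵, c²d, c³d, c¹², c¹¹, c¹⁰, c⁴d, c⁵d, c⁶d, c⁷d, c⁸d, c⁹d, c²d², c²d³, c²d⁴, c²d⁵, c³d², c³d³, c³d⁴, c³d⁵, c¹²d, c¹¹d, c¹⁰d, c⁴d², c⁴d³, c⁴d⁴, c⁴d⁵, c⁵d², c⁵d³, c⁵d⁴, c⁵d⁵, c⁶d², c⁶d³, c⁶d⁴, c⁶d⁵, c⁷d², c⁷d³, c⁷d⁴, c⁷d⁵, c⁸d², c⁸d³, c⁸d⁴, c⁸d⁵, c⁹d², c⁹d³, c⁹d⁴, c⁹d⁵, c¹²d², c¹²d³, c¹²d⁴, c¹²d⁵, c¹¹d², c¹¹d³, c¹¹d⁴, c¹¹d⁵, c¹⁰d², c¹⁰d³, c¹⁰d⁴, c¹⁰d⁵}.
No further products give new elements, so |G| = 78.

Answer: 78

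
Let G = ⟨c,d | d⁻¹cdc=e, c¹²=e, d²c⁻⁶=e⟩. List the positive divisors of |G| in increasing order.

|G| = 24 = 2³ · 3. By Lagrange's theorem the order of any subgroup divides 24; the divisors of 24 are 1, 2, 3, 4, 6, 8, 12, 24.

Answer: 1, 2, 3, 4, 6, 8, 12, 24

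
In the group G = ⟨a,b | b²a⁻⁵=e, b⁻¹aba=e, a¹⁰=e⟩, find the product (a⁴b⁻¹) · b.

Compute (a⁴b⁻¹) · b by multiplying left to right and reducing via the relations at each step:
  (a⁴b⁻¹) · b = a⁴

Answer: a⁴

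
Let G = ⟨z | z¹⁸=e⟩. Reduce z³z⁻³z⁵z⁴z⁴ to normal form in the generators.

Multiply left to right, reducing at each step:
  (z³) · z⁻³ = e
  e · z⁵ = z⁵
  (z⁵) · z⁴ = z⁹
  (z⁹) · z⁴ = z¹³

Answer: z¹³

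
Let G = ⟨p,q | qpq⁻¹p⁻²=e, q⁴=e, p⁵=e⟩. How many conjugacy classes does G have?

The conjugacy classes (representative and size) are:
  [e] (size 1), [p⁴] (size 4), [p²q] (size 5), [q²] (size 5), [p³q³] (size 5).
Class equation: 1 + 4 + 5 + 5 + 5 = 20 = |G|. So G has 5 conjugacy classes.

Answer: 5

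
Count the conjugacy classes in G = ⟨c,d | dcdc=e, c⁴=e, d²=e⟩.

The conjugacy classes (representative and size) are:
  [e] (size 1), [c] (size 2), [c²] (size 1), [c²d] (size 2), [c³d] (size 2).
Class equation: 1 + 2 + 1 + 2 + 2 = 8 = |G|. So G has 5 conjugacy classes.

Answer: 5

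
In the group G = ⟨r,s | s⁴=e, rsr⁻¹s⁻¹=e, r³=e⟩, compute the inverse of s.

The order of s is 4 (smallest k with sᵏ = e), so s⁻¹ = s³ = s³.
Check: s · (s³) → s · s³ = e, giving e as required.

Answer: s³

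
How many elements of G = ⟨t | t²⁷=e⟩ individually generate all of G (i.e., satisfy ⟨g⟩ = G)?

G is cyclic of order 27. An element generates G iff its order is 27, and a cyclic group of order 27 has exactly φ(27) = 18 such elements.

Answer: 18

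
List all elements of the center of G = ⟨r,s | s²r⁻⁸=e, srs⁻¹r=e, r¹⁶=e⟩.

An element z ∈ Z(G) iff z commutes with every generator.
For example r⁸ is central: (r⁸)·r = r⁹ = r·(r⁸); (r⁸)·s = s⁻¹ = s·(r⁸).
Whereas r ∉ Z(G) since r·s = rs ≠ r⁷s⁻¹ = s·r.
Checking each of the 32 elements this way gives Z(G) = {e, r⁸}, of order 2.

Answer: {e, r⁸}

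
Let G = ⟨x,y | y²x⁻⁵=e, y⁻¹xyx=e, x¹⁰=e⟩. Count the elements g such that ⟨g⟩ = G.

⟨g⟩ = G would require ord(g) = |G| = 20, but the maximum element order in G is 10 < 20. So G is not cyclic and no single element generates it: the count is 0.

Answer: 0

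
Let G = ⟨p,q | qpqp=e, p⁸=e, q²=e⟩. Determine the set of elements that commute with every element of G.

An element z ∈ Z(G) iff z commutes with every generator.
For example p⁴ is central: (p⁴)·p = p⁵ = p·(p⁴); (p⁴)·q = p⁴q = q·(p⁴).
Whereas p ∉ Z(G) since p·q = pq ≠ p⁷q = q·p.
Checking each of the 16 elements this way gives Z(G) = {e, p⁴}, of order 2.

Answer: {e, p⁴}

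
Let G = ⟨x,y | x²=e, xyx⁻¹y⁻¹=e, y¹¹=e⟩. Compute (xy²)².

Compute successive powers of (xy²), reducing at each step:
  (xy²)²: (xy²) · x = y²;   (y²) · y² = y⁴

Answer: y⁴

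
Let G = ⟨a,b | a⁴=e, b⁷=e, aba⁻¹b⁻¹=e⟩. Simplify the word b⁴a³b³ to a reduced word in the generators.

Multiply left to right, reducing at each step:
  (b⁴) · a³ = a³b⁴
  (a³b⁴) · b³ = a³

Answer: a³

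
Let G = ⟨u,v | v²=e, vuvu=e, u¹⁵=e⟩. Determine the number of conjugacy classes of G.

The conjugacy classes (representative and size) are:
  [e] (size 1), [u¹⁴] (size 2), [u²] (size 2), [u³] (size 2), [u⁴] (size 2), [u¹⁰] (size 2), [u⁹] (size 2), [u⁷] (size 2), [u¹³v] (size 15).
Class equation: 1 + 2 + 2 + 2 + 2 + 2 + 2 + 2 + 15 = 30 = |G|. So G has 9 conjugacy classes.

Answer: 9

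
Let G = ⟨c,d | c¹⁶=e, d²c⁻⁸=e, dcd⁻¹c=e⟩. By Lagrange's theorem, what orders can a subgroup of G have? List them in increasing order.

|G| = 32 = 2⁵. By Lagrange's theorem the order of any subgroup divides 32; the divisors of 32 are 1, 2, 4, 8, 16, 32.

Answer: 1, 2, 4, 8, 16, 32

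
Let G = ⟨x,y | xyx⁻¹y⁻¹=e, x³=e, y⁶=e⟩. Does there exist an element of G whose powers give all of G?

|G| = 18, but the maximum element order in G is 6 < 18. No single element generates all of G, so G is not cyclic.

Answer: No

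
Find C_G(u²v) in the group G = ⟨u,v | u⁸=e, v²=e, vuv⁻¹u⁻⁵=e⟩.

⟨u²v⟩ ⊆ C_G(u²v) since powers of u²v commute with u²v; so |C_G(u²v)| ≥ |⟨u²v⟩| = 4.
By orbit–stabilizer, |C_G(u²v)| = |G| / |conj. class of u²v| = 16 / 2 = 8.
The 8 elements commuting with u²v are {e, u², u⁴, u⁶, v, u⁶v, u²v, u⁴v}.

Answer: {e, u², u⁴, u⁶, v, u⁶v, u²v, u⁴v}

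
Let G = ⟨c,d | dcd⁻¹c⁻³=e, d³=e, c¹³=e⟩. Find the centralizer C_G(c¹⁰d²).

⟨c¹⁰d²⟩ ⊆ C_G(c¹⁰d²) since powers of c¹⁰d² commute with c¹⁰d²; so |C_G(c¹⁰d²)| ≥ |⟨c¹⁰d²⟩| = 3.
By orbit–stabilizer, |C_G(c¹⁰d²)| = |G| / |conj. class of c¹⁰d²| = 39 / 13 = 3.
The 3 elements commuting with c¹⁰d² are {e, c⁹d, c¹⁰d²}.

Answer: {e, c⁹d, c¹⁰d²}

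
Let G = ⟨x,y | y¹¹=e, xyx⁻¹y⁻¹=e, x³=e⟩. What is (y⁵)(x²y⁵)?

Compute (y⁵) · (x²y⁵) by multiplying left to right and reducing via the relations at each step:
  (y⁵) · x² = x²y⁵
  (x²y⁵) · y⁵ = x²y¹⁰

Answer: x²y¹⁰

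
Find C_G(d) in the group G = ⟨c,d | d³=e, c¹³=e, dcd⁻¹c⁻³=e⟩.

⟨d⟩ ⊆ C_G(d) since powers of d commute with d; so |C_G(d)| ≥ |⟨d⟩| = 3.
By orbit–stabilizer, |C_G(d)| = |G| / |conj. class of d| = 39 / 13 = 3.
The 3 elements commuting with d are {e, d, d²}.

Answer: {e, d, d²}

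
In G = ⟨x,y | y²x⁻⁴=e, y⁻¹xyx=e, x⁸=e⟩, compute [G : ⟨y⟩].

First find ord(y) by computing successive powers:
  y¹ = y, y² = x⁴, y³ = y⁻¹, y⁴ = e.
So |⟨y⟩| = ord(y) = 4. With |G| = 16, by Lagrange [G : ⟨y⟩] = 16/4 = 4.

Answer: 4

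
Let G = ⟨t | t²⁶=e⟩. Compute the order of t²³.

Compute successive powers until reaching e:
  (t²³)¹ = t²³, (t²³)² = t²⁰, (t²³)³ = t¹⁷, (t²³)⁴ = t¹⁴, (t²³)⁵ = t¹¹, (t²³)⁶ = t⁸, (t²³)⁷ = t⁵, (t²³)⁸ = t², (t²³)⁹ = t²⁵, (t²³)¹⁰ = t²², (t²³)¹¹ = t¹⁹, (t²³)¹² = t¹⁶, (t²³)¹³ = t¹³, (t²³)¹⁴ = t¹⁰, (t²³)¹⁵ = t⁷, (t²³)¹⁶ = t⁴, (t²³)¹⁷ = t, (t²³)¹⁸ = t²⁴, (t²³)¹⁹ = t²¹, (t²³)²⁰ = t¹⁸, (t²³)²¹ = t¹⁵, (t²³)²² = t¹², (t²³)²³ = t⁹, (t²³)²⁴ = t⁶, (t²³)²⁵ = t³, (t²³)²⁶ = e.
The smallest positive k with (t²³)ᵏ = e is 26.

Answer: 26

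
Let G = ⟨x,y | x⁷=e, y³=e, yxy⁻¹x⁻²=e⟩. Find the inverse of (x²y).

The order of (x²y) is 3 (smallest k with (x²y)ᵏ = e), so (x²y)⁻¹ = (x²y)² = x⁶y².
Check: (x²y) · (x⁶y²) → (x²y) · x⁶ = y;   y · y² = e, giving e as required.

Answer: x⁶y²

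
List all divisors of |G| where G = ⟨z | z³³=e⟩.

|G| = 33 = 3 · 11. By Lagrange's theorem the order of any subgroup divides 33; the divisors of 33 are 1, 3, 11, 33.

Answer: 1, 3, 11, 33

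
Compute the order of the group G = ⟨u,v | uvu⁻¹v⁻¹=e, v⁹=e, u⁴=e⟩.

Enumerate words in the generators, reducing via the relations: the distinct elements are
  {e, u, v, uv, u², u³, v², v³, v⁴, v⁵, v⁶, v⁷, v⁸, uv², uv³, uv⁴, uv⁵, uv⁶, uv⁷, uv⁸, u²v, u³v, u²v², u²v³, u²v⁴, u²v⁵, u²v⁶, u²v⁷, u²v⁸, u³v², u³v³, u³v⁴, u³v⁵, u³v⁶, u³v⁷, u³v⁸}.
No further products give new elements, so |G| = 36.

Answer: 36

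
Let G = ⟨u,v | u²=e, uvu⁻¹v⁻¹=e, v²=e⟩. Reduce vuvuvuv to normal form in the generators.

Multiply left to right, reducing at each step:
  v · u = uv
  (uv) · v = u
  u · u = e
  e · v = v
  v · u = uv
  (uv) · v = u

Answer: u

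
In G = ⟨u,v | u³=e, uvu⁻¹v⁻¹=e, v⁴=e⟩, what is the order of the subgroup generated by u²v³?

|⟨u²v³⟩| equals the order of u²v³. Compute successive powers until reaching e:
  (u²v³)¹ = u²v³, (u²v³)² = uv², (u²v³)³ = v, (u²v³)⁴ = u², (u²v³)⁵ = uv³, (u²v³)⁶ = v², (u²v³)⁷ = u²v, (u²v³)⁸ = u, (u²v³)⁹ = v³, (u²v³)¹⁰ = u²v², (u²v³)¹¹ = uv, (u²v³)¹² = e.
The smallest positive k with (u²v³)ᵏ = e is 12, so |⟨u²v³⟩| = 12.

Answer: 12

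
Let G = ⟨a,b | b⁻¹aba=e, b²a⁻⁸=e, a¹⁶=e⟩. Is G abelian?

a·b = ab but b·a = a⁷b⁻¹, so a·b ≠ b·a and G is not abelian.

Answer: No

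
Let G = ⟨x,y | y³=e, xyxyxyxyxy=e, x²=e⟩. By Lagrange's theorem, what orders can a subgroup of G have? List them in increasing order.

|G| = 60 = 2² · 3 · 5. By Lagrange's theorem the order of any subgroup divides 60; the divisors of 60 are 1, 2, 3, 4, 5, 6, 10, 12, 15, 20, 30, 60.

Answer: 1, 2, 3, 4, 5, 6, 10, 12, 15, 20, 30, 60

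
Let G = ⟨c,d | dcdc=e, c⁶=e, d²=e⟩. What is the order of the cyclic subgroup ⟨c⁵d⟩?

|⟨c⁵d⟩| equals the order of c⁵d. Compute successive powers until reaching e:
  (c⁵d)¹ = c⁵d, (c⁵d)² = e.
The smallest positive k with (c⁵d)ᵏ = e is 2, so |⟨c⁵d⟩| = 2.

Answer: 2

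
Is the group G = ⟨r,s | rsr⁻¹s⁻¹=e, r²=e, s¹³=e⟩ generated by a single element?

|G| = 26. The element rs has order 26 (its powers give 26 distinct elements), so ⟨rs⟩ = G and G is cyclic.

Answer: Yes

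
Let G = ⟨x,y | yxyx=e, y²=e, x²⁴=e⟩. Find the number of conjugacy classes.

The conjugacy classes (representative and size) are:
  [e] (size 1), [x²³] (size 2), [x²] (size 2), [x³] (size 2), [x²⁰] (size 2), [x¹⁹] (size 2), [x⁶] (size 2), [x⁷] (size 2), [x⁸] (size 2), [x⁹] (size 2), [x¹⁴] (size 2), [x¹¹] (size 2), [x¹²] (size 1), [x⁴y] (size 12), [x⁵y] (size 12).
Class equation: 1 + 2 + 2 + 2 + 2 + 2 + 2 + 2 + 2 + 2 + 2 + 2 + 1 + 12 + 12 = 48 = |G|. So G has 15 conjugacy classes.

Answer: 15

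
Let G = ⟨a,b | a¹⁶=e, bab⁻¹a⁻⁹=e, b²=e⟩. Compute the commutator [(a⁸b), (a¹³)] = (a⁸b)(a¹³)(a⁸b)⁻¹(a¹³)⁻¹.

[(a⁸b), (a¹³)] = (a⁸b)·(a¹³)·(a⁸b)⁻¹·(a¹³)⁻¹.
  (a⁸b) · (a¹³) = a¹³b
  (a¹³b) · (a⁸b) = a⁵
  (a⁵) · (a³) = a⁸

Answer: a⁸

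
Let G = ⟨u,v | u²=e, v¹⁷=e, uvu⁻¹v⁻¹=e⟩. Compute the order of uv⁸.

Compute successive powers until reaching e:
  (uv⁸)¹ = uv⁸, (uv⁸)² = v¹⁶, (uv⁸)³ = uv⁷, (uv⁸)⁴ = v¹⁵, (uv⁸)⁵ = uv⁶, (uv⁸)⁶ = v¹⁴, (uv⁸)⁷ = uv⁵, (uv⁸)⁸ = v¹³, (uv⁸)⁹ = uv⁴, (uv⁸)¹⁰ = v¹², (uv⁸)¹¹ = uv³, (uv⁸)¹² = v¹¹, (uv⁸)¹³ = uv², (uv⁸)¹⁴ = v¹⁰, (uv⁸)¹⁵ = uv, (uv⁸)¹⁶ = v⁹, (uv⁸)¹⁷ = u, (uv⁸)¹⁸ = v⁸, (uv⁸)¹⁹ = uv¹⁶, (uv⁸)²⁰ = v⁷, (uv⁸)²¹ = uv¹⁵, (uv⁸)²² = v⁶, (uv⁸)²³ = uv¹⁴, (uv⁸)²⁴ = v⁵, (uv⁸)²⁵ = uv¹³, (uv⁸)²⁶ = v⁴, (uv⁸)²⁷ = uv¹², (uv⁸)²⁸ = v³, (uv⁸)²⁹ = uv¹¹, (uv⁸)³⁰ = v², (uv⁸)³¹ = uv¹⁰, (uv⁸)³² = v, (uv⁸)³³ = uv⁹, (uv⁸)³⁴ = e.
The smallest positive k with (uv⁸)ᵏ = e is 34.

Answer: 34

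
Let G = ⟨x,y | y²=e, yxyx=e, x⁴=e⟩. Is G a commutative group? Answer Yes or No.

x·y = xy but y·x = x³y, so x·y ≠ y·x and G is not abelian.

Answer: No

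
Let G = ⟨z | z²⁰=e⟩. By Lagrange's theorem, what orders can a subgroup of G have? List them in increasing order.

|G| = 20 = 2² · 5. By Lagrange's theorem the order of any subgroup divides 20; the divisors of 20 are 1, 2, 4, 5, 10, 20.

Answer: 1, 2, 4, 5, 10, 20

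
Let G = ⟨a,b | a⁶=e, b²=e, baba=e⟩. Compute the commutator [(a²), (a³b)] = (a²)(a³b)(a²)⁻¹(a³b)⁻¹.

[(a²), (a³b)] = (a²)·(a³b)·(a²)⁻¹·(a³b)⁻¹.
  (a²) · (a³b) = a⁵b
  (a⁵b) · (a⁴) = ab
  (ab) · (a³b) = a⁴

Answer: a⁴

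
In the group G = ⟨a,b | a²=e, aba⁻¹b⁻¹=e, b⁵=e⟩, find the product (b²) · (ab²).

Compute (b²) · (ab²) by multiplying left to right and reducing via the relations at each step:
  (b²) · a = ab²
  (ab²) · b² = ab⁴

Answer: ab⁴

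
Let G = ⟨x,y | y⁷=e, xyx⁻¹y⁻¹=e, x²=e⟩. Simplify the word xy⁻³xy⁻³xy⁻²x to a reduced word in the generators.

Multiply left to right, reducing at each step:
  x · y⁻³ = xy⁴
  (xy⁴) · x = y⁴
  (y⁴) · y⁻³ = y
  y · x = xy
  (xy) · y⁻² = xy⁶
  (xy⁶) · x = y⁶

Answer: y⁶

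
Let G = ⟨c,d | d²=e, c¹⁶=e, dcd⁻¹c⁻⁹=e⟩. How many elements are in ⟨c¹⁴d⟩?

|⟨c¹⁴d⟩| equals the order of c¹⁴d. Compute successive powers until reaching e:
  (c¹⁴d)¹ = c¹⁴d, (c¹⁴d)² = c¹², (c¹⁴d)³ = c¹⁰d, (c¹⁴d)⁴ = c⁸, (c¹⁴d)⁵ = c⁶d, (c¹⁴d)⁶ = c⁴, (c¹⁴d)⁷ = c²d, (c¹⁴d)⁸ = e.
The smallest positive k with (c¹⁴d)ᵏ = e is 8, so |⟨c¹⁴d⟩| = 8.

Answer: 8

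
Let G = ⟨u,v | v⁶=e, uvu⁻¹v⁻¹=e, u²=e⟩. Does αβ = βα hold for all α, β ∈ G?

Each pair of generators commutes: u·v = uv = v·u. Since the generators pairwise commute, every element of G commutes with every other, so G is abelian.

Answer: Yes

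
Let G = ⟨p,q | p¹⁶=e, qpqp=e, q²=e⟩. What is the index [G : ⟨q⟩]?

First find ord(q) by computing successive powers:
  q¹ = q, q² = e.
So |⟨q⟩| = ord(q) = 2. With |G| = 32, by Lagrange [G : ⟨q⟩] = 32/2 = 16.

Answer: 16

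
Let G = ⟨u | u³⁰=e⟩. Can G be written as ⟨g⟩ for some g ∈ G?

|G| = 30. The element u has order 30 (its powers give 30 distinct elements), so ⟨u⟩ = G and G is cyclic.

Answer: Yes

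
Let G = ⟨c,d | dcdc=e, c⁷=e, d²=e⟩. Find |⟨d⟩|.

|⟨d⟩| equals the order of d. Compute successive powers until reaching e:
  d¹ = d, d² = e.
The smallest positive k with dᵏ = e is 2, so |⟨d⟩| = 2.

Answer: 2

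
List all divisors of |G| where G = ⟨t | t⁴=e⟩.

|G| = 4 = 2². By Lagrange's theorem the order of any subgroup divides 4; the divisors of 4 are 1, 2, 4.

Answer: 1, 2, 4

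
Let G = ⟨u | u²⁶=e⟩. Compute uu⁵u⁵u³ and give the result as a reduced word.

Multiply left to right, reducing at each step:
  u · u⁵ = u⁶
  (u⁶) · u⁵ = u¹¹
  (u¹¹) · u³ = u¹⁴

Answer: u¹⁴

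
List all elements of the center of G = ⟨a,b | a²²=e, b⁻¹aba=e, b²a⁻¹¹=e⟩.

An element z ∈ Z(G) iff z commutes with every generator.
For example a¹¹ is central: (a¹¹)·a = a¹² = a·(a¹¹); (a¹¹)·b = b⁻¹ = b·(a¹¹).
Whereas a ∉ Z(G) since a·b = ab ≠ a¹⁰b⁻¹ = b·a.
Checking each of the 44 elements this way gives Z(G) = {e, a¹¹}, of order 2.

Answer: {e, a¹¹}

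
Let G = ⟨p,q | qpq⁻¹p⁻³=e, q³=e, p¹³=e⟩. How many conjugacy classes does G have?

The conjugacy classes (representative and size) are:
  [e] (size 1), [p] (size 3), [p⁵] (size 3), [p¹⁰] (size 3), [p⁸] (size 3), [p¹⁰q] (size 13), [p⁷q²] (size 13).
Class equation: 1 + 3 + 3 + 3 + 3 + 13 + 13 = 39 = |G|. So G has 7 conjugacy classes.

Answer: 7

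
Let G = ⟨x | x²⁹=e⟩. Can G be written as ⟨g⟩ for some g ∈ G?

|G| = 29. The element x has order 29 (its powers give 29 distinct elements), so ⟨x⟩ = G and G is cyclic.

Answer: Yes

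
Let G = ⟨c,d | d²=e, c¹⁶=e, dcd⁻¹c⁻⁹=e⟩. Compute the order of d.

Compute successive powers until reaching e:
  d¹ = d, d² = e.
The smallest positive k with dᵏ = e is 2.

Answer: 2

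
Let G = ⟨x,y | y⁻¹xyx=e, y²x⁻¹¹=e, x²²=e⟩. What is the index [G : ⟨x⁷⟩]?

First find ord(x⁷) by computing successive powers:
  (x⁷)¹ = x⁷, (x⁷)² = x¹⁴, (x⁷)³ = x²¹, (x⁷)⁴ = x⁶, (x⁷)⁵ = x¹³, (x⁷)⁶ = x²⁰, (x⁷)⁷ = x⁵, (x⁷)⁸ = x¹², (x⁷)⁹ = x¹⁹, (x⁷)¹⁰ = x⁴, (x⁷)¹¹ = x¹¹, (x⁷)¹² = x¹⁸, (x⁷)¹³ = x³, (x⁷)¹⁴ = x¹⁰, (x⁷)¹⁵ = x¹⁷, (x⁷)¹⁶ = x², (x⁷)¹⁷ = x⁹, (x⁷)¹⁸ = x¹⁶, (x⁷)¹⁹ = x, (x⁷)²⁰ = x⁸, (x⁷)²¹ = x¹⁵, (x⁷)²² = e.
So |⟨x⁷⟩| = ord(x⁷) = 22. With |G| = 44, by Lagrange [G : ⟨x⁷⟩] = 44/22 = 2.

Answer: 2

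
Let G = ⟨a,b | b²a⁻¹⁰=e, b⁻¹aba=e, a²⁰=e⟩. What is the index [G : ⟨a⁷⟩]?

First find ord(a⁷) by computing successive powers:
  (a⁷)¹ = a⁷, (a⁷)² = a¹⁴, (a⁷)³ = a, (a⁷)⁴ = a⁸, (a⁷)⁵ = a¹⁵, (a⁷)⁶ = a², (a⁷)⁷ = a⁹, (a⁷)⁸ = a¹⁶, (a⁷)⁹ = a³, (a⁷)¹⁰ = a¹⁰, (a⁷)¹¹ = a¹⁷, (a⁷)¹² = a⁴, (a⁷)¹³ = a¹¹, (a⁷)¹⁴ = a¹⁸, (a⁷)¹⁵ = a⁵, (a⁷)¹⁶ = a¹², (a⁷)¹⁷ = a¹⁹, (a⁷)¹⁸ = a⁶, (a⁷)¹⁹ = a¹³, (a⁷)²⁰ = e.
So |⟨a⁷⟩| = ord(a⁷) = 20. With |G| = 40, by Lagrange [G : ⟨a⁷⟩] = 40/20 = 2.

Answer: 2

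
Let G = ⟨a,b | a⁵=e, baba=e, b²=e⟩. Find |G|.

Enumerate words in the generators, reducing via the relations: the distinct elements are
  {a, b, e, ab, a², a³, a⁴, a²b, a³b, a⁴b}.
No further products give new elements, so |G| = 10.

Answer: 10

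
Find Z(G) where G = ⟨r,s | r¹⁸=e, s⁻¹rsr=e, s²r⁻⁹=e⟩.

An element z ∈ Z(G) iff z commutes with every generator.
For example r⁹ is central: (r⁹)·r = r¹⁰ = r·(r⁹); (r⁹)·s = s⁻¹ = s·(r⁹).
Whereas r ∉ Z(G) since r·s = rs ≠ r⁸s⁻¹ = s·r.
Checking each of the 36 elements this way gives Z(G) = {e, r⁹}, of order 2.

Answer: {e, r⁹}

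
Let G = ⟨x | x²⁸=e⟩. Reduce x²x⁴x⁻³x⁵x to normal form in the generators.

Multiply left to right, reducing at each step:
  (x²) · x⁴ = x⁶
  (x⁶) · x⁻³ = x³
  (x³) · x⁵ = x⁸
  (x⁸) · x = x⁹

Answer: x⁹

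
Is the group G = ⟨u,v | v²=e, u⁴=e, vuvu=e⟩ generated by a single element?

Every cyclic group is abelian. But u·v = uv while v·u = u³v, so u·v ≠ v·u and G is not abelian. Hence G is not cyclic.

Answer: No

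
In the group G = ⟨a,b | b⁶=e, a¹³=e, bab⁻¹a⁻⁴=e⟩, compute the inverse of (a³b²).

The order of (a³b²) is 3 (smallest k with (a³b²)ᵏ = e), so (a³b²)⁻¹ = (a³b²)² = a¹²b⁴.
Check: (a³b²) · (a¹²b⁴) → (a³b²) · a¹² = b²;   (b²) · b⁴ = e, giving e as required.

Answer: a¹²b⁴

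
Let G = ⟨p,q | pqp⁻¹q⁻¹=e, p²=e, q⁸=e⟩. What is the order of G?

Enumerate words in the generators, reducing via the relations: the distinct elements are
  {e, p, q, pq, q², q³, q⁴, q⁵, q⁶, q⁷, pq², pq³, pq⁴, pq⁵, pq⁶, pq⁷}.
No further products give new elements, so |G| = 16.

Answer: 16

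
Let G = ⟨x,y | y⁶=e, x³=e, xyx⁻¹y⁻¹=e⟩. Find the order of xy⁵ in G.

Compute successive powers until reaching e:
  (xy⁵)¹ = xy⁵, (xy⁵)² = x²y⁴, (xy⁵)³ = y³, (xy⁵)⁴ = xy², (xy⁵)⁵ = x²y, (xy⁵)⁶ = e.
The smallest positive k with (xy⁵)ᵏ = e is 6.

Answer: 6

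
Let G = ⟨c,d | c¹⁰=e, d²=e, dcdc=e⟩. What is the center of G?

An element z ∈ Z(G) iff z commutes with every generator.
For example c⁵ is central: (c⁵)·c = c⁶ = c·(c⁵); (c⁵)·d = c⁵d = d·(c⁵).
Whereas c ∉ Z(G) since c·d = cd ≠ c⁹d = d·c.
Checking each of the 20 elements this way gives Z(G) = {e, c⁵}, of order 2.

Answer: {e, c⁵}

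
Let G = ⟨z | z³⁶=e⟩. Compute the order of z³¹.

Compute successive powers until reaching e:
  (z³¹)¹ = z³¹, (z³¹)² = z²⁶, (z³¹)³ = z²¹, (z³¹)⁴ = z¹⁶, (z³¹)⁵ = z¹¹, (z³¹)⁶ = z⁶, (z³¹)⁷ = z, (z³¹)⁸ = z³², (z³¹)⁹ = z²⁷, (z³¹)¹⁰ = z²², (z³¹)¹¹ = z¹⁷, (z³¹)¹² = z¹², (z³¹)¹³ = z⁷, (z³¹)¹⁴ = z², (z³¹)¹⁵ = z³³, (z³¹)¹⁶ = z²⁸, (z³¹)¹⁷ = z²³, (z³¹)¹⁸ = z¹⁸, (z³¹)¹⁹ = z¹³, (z³¹)²⁰ = z⁸, (z³¹)²¹ = z³, (z³¹)²² = z³⁴, (z³¹)²³ = z²⁹, (z³¹)²⁴ = z²⁴, (z³¹)²⁵ = z¹⁹, (z³¹)²⁶ = z¹⁴, (z³¹)²⁷ = z⁹, (z³¹)²⁸ = z⁴, (z³¹)²⁹ = z³⁵, (z³¹)³⁰ = z³⁰, (z³¹)³¹ = z²⁵, (z³¹)³² = z²⁰, (z³¹)³³ = z¹⁵, (z³¹)³⁴ = z¹⁰, (z³¹)³⁵ = z⁵, (z³¹)³⁶ = e.
The smallest positive k with (z³¹)ᵏ = e is 36.

Answer: 36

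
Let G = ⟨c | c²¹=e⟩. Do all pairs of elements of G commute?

G has a single generator, so G is cyclic and hence abelian.

Answer: Yes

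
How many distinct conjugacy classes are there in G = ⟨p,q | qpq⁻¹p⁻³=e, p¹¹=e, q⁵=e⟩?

The conjugacy classes (representative and size) are:
  [e] (size 1), [p³] (size 5), [p⁶] (size 5), [p⁷q] (size 11), [p⁹q²] (size 11), [p⁷q³] (size 11), [p⁷q⁴] (size 11).
Class equation: 1 + 5 + 5 + 11 + 11 + 11 + 11 = 55 = |G|. So G has 7 conjugacy classes.

Answer: 7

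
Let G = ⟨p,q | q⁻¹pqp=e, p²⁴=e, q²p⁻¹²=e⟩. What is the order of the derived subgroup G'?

G' = [G, G] is generated by all commutators. The generator-pair commutators are: [p, q] = p².
The subgroup they normally generate is {e, p², p⁴, p⁶, p⁸, p¹⁰, p¹², p¹⁴, p¹⁶, p¹⁸, p²⁰, p²²}, of order 12.
Check: |G/G'| = 48/12 = 4 is the order of the abelianisation.

Answer: 12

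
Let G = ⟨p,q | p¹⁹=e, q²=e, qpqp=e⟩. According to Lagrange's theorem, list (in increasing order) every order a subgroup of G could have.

|G| = 38 = 2 · 19. By Lagrange's theorem the order of any subgroup divides 38; the divisors of 38 are 1, 2, 19, 38.

Answer: 1, 2, 19, 38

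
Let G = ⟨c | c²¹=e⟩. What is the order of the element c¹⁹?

Compute successive powers until reaching e:
  (c¹⁹)¹ = c¹⁹, (c¹⁹)² = c¹⁷, (c¹⁹)³ = c¹⁵, (c¹⁹)⁴ = c¹³, (c¹⁹)⁵ = c¹¹, (c¹⁹)⁶ = c⁹, (c¹⁹)⁷ = c⁷, (c¹⁹)⁸ = c⁵, (c¹⁹)⁹ = c³, (c¹⁹)¹⁰ = c, (c¹⁹)¹¹ = c²⁰, (c¹⁹)¹² = c¹⁸, (c¹⁹)¹³ = c¹⁶, (c¹⁹)¹⁴ = c¹⁴, (c¹⁹)¹⁵ = c¹², (c¹⁹)¹⁶ = c¹⁰, (c¹⁹)¹⁷ = c⁸, (c¹⁹)¹⁸ = c⁶, (c¹⁹)¹⁹ = c⁴, (c¹⁹)²⁰ = c², (c¹⁹)²¹ = e.
The smallest positive k with (c¹⁹)ᵏ = e is 21.

Answer: 21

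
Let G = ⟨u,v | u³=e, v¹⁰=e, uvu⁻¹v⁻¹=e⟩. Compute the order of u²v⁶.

Compute successive powers until reaching e:
  (u²v⁶)¹ = u²v⁶, (u²v⁶)² = uv², (u²v⁶)³ = v⁸, (u²v⁶)⁴ = u²v⁴, (u²v⁶)⁵ = u, (u²v⁶)⁶ = v⁶, (u²v⁶)⁷ = u²v², (u²v⁶)⁸ = uv⁸, (u²v⁶)⁹ = v⁴, (u²v⁶)¹⁰ = u², (u²v⁶)¹¹ = uv⁶, (u²v⁶)¹² = v², (u²v⁶)¹³ = u²v⁸, (u²v⁶)¹⁴ = uv⁴, (u²v⁶)¹⁵ = e.
The smallest positive k with (u²v⁶)ᵏ = e is 15.

Answer: 15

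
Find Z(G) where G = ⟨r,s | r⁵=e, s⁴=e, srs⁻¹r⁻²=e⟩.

An element z ∈ Z(G) iff z commutes with every generator.
For example e is central: e·r = r = r·e; e·s = s = s·e.
Whereas r ∉ Z(G) since r·s = rs ≠ r²s = s·r.
Checking each of the 20 elements this way gives Z(G) = {e}, of order 1.

Answer: {e}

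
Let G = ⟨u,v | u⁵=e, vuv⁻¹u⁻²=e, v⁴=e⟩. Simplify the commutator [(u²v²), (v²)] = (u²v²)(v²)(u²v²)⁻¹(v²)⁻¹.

[(u²v²), (v²)] = (u²v²)·(v²)·(u²v²)⁻¹·(v²)⁻¹.
  (u²v²) · (v²) = u²
  (u²) · (u²v²) = u⁴v²
  (u⁴v²) · (v²) = u⁴

Answer: u⁴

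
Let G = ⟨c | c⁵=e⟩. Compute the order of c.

Compute successive powers until reaching e:
  c¹ = c, c² = c², c³ = c³, c⁴ = c⁴, c⁵ = e.
The smallest positive k with cᵏ = e is 5.

Answer: 5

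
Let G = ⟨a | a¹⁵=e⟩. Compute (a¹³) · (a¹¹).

Compute (a¹³) · (a¹¹) by multiplying left to right and reducing via the relations at each step:
  (a¹³) · a¹¹ = a⁹

Answer: a⁹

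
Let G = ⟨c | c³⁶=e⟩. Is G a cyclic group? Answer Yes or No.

|G| = 36. The element c has order 36 (its powers give 36 distinct elements), so ⟨c⟩ = G and G is cyclic.

Answer: Yes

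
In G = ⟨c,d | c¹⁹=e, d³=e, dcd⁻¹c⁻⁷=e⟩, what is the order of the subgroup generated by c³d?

|⟨c³d⟩| equals the order of c³d. Compute successive powers until reaching e:
  (c³d)¹ = c³d, (c³d)² = c⁵d², (c³d)³ = e.
The smallest positive k with (c³d)ᵏ = e is 3, so |⟨c³d⟩| = 3.

Answer: 3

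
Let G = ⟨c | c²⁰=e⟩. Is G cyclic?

|G| = 20. The element c has order 20 (its powers give 20 distinct elements), so ⟨c⟩ = G and G is cyclic.

Answer: Yes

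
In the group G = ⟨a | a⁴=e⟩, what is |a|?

Compute successive powers until reaching e:
  a¹ = a, a² = a², a³ = a³, a⁴ = e.
The smallest positive k with aᵏ = e is 4.

Answer: 4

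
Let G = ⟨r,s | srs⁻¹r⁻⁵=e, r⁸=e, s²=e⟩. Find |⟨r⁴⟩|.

|⟨r⁴⟩| equals the order of r⁴. Compute successive powers until reaching e:
  (r⁴)¹ = r⁴, (r⁴)² = e.
The smallest positive k with (r⁴)ᵏ = e is 2, so |⟨r⁴⟩| = 2.

Answer: 2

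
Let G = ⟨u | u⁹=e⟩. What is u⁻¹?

The order of u is 9 (smallest k with uᵏ = e), so u⁻¹ = u⁸ = u⁸.
Check: u · (u⁸) → u · u⁸ = e, giving e as required.

Answer: u⁸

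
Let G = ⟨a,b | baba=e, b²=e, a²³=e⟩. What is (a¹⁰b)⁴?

Compute successive powers of (a¹⁰b), reducing at each step:
  (a¹⁰b)²: (a¹⁰b) · a¹⁰ = b;   b · b = e
  (a¹⁰b)³: e · a¹⁰ = a¹⁰;   (a¹⁰) · b = a¹⁰b
  (a¹⁰b)⁴: (a¹⁰b) · a¹⁰ = b;   b · b = e

Answer: e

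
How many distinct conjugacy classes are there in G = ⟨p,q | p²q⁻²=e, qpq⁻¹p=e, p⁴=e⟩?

The conjugacy classes (representative and size) are:
  [e] (size 1), [p³] (size 2), [p²] (size 1), [q⁻¹] (size 2), [pq] (size 2).
Class equation: 1 + 2 + 1 + 2 + 2 = 8 = |G|. So G has 5 conjugacy classes.

Answer: 5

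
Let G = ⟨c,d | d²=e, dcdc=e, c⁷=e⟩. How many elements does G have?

Enumerate words in the generators, reducing via the relations: the distinct elements are
  {c, d, e, cd, c², c³, c⁴, c⁵, c⁶, c²d, c³d, c⁴d, c⁵d, c⁶d}.
No further products give new elements, so |G| = 14.

Answer: 14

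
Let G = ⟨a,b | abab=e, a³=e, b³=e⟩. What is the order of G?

Enumerate words in the generators, reducing via the relations: the distinct elements are
  {a, b, e, ab, a², b², ab², a²b, ba², b²a, ab²a, a²b²}.
No further products give new elements, so |G| = 12.

Answer: 12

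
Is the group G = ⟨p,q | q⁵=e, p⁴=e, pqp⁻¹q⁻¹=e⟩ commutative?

Each pair of generators commutes: p·q = pq = q·p. Since the generators pairwise commute, every element of G commutes with every other, so G is abelian.

Answer: Yes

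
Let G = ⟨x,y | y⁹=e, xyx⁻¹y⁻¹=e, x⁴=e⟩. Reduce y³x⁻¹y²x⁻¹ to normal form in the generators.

Multiply left to right, reducing at each step:
  (y³) · x⁻¹ = x³y³
  (x³y³) · y² = x³y⁵
  (x³y⁵) · x⁻¹ = x²y⁵

Answer: x²y⁵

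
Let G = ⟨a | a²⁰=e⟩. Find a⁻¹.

The order of a is 20 (smallest k with aᵏ = e), so a⁻¹ = a¹⁹ = a¹⁹.
Check: a · (a¹⁹) → a · a¹⁹ = e, giving e as required.

Answer: a¹⁹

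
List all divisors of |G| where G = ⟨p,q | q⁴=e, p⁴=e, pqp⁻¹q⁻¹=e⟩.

|G| = 16 = 2⁴. By Lagrange's theorem the order of any subgroup divides 16; the divisors of 16 are 1, 2, 4, 8, 16.

Answer: 1, 2, 4, 8, 16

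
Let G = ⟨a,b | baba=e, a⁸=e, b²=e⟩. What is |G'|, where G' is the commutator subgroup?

G' = [G, G] is generated by all commutators. The generator-pair commutators are: [a, b] = a².
The subgroup they normally generate is {e, a², a⁴, a⁶}, of order 4.
Check: |G/G'| = 16/4 = 4 is the order of the abelianisation.

Answer: 4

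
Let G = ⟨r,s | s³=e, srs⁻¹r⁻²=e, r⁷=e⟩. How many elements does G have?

Enumerate words in the generators, reducing via the relations: the distinct elements are
  {e, r, s, rs, r², r³, r⁴, r⁵, r⁶, s², rs², r²s, r³s, r⁴s, r⁵s, r⁶s, r²s², r³s², r⁴s², r⁵s², r⁶s²}.
No further products give new elements, so |G| = 21.

Answer: 21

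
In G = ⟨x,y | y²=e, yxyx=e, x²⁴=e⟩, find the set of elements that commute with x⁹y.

⟨x⁹y⟩ ⊆ C_G(x⁹y) since powers of x⁹y commute with x⁹y; so |C_G(x⁹y)| ≥ |⟨x⁹y⟩| = 2.
By orbit–stabilizer, |C_G(x⁹y)| = |G| / |conj. class of x⁹y| = 48 / 12 = 4.
The 4 elements commuting with x⁹y are {e, x¹², x⁹y, x²¹y}.

Answer: {e, x¹², x⁹y, x²¹y}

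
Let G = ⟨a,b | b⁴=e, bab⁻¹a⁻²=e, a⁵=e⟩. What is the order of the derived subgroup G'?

G' = [G, G] is generated by all commutators. The generator-pair commutators are: [a, b] = a⁴.
The subgroup they normally generate is {e, a, a², a³, a⁴}, of order 5.
Check: |G/G'| = 20/5 = 4 is the order of the abelianisation.

Answer: 5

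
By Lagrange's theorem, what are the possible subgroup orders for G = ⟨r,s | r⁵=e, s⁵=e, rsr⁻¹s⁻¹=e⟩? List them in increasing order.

|G| = 25 = 5². By Lagrange's theorem the order of any subgroup divides 25; the divisors of 25 are 1, 5, 25.

Answer: 1, 5, 25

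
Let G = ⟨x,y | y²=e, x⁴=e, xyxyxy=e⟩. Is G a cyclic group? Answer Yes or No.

Every cyclic group is abelian. But x·y = xy while y·x = yx, so x·y ≠ y·x and G is not abelian. Hence G is not cyclic.

Answer: No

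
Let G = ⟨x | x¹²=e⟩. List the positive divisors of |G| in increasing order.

|G| = 12 = 2² · 3. By Lagrange's theorem the order of any subgroup divides 12; the divisors of 12 are 1, 2, 3, 4, 6, 12.

Answer: 1, 2, 3, 4, 6, 12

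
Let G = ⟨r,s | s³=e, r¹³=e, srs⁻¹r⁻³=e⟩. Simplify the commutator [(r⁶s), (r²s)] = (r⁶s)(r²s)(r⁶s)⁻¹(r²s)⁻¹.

[(r⁶s), (r²s)] = (r⁶s)·(r²s)·(r⁶s)⁻¹·(r²s)⁻¹.
  (r⁶s) · (r²s) = r¹²s²
  (r¹²s²) · (r¹¹s²) = r⁷s
  (r⁷s) · (r⁸s²) = r⁵

Answer: r⁵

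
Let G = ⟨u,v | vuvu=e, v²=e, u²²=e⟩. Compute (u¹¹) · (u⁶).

Compute (u¹¹) · (u⁶) by multiplying left to right and reducing via the relations at each step:
  (u¹¹) · u⁶ = u¹⁷

Answer: u¹⁷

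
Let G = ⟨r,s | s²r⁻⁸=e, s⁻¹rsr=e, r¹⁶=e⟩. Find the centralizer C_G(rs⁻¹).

⟨rs⁻¹⟩ ⊆ C_G(rs⁻¹) since powers of rs⁻¹ commute with rs⁻¹; so |C_G(rs⁻¹)| ≥ |⟨rs⁻¹⟩| = 4.
By orbit–stabilizer, |C_G(rs⁻¹)| = |G| / |conj. class of rs⁻¹| = 32 / 8 = 4.
The 4 elements commuting with rs⁻¹ are {e, r⁸, rs, rs⁻¹}.

Answer: {e, r⁸, rs, rs⁻¹}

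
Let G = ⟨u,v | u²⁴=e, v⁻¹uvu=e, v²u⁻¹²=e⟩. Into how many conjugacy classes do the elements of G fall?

The conjugacy classes (representative and size) are:
  [e] (size 1), [u] (size 2), [u²] (size 2), [u³] (size 2), [u⁴] (size 2), [u⁵] (size 2), [u¹⁸] (size 2), [u⁷] (size 2), [u¹⁶] (size 2), [u¹⁵] (size 2), [u¹⁴] (size 2), [u¹³] (size 2), [u¹²] (size 1), [u⁶v] (size 12), [u⁵v⁻¹] (size 12).
Class equation: 1 + 2 + 2 + 2 + 2 + 2 + 2 + 2 + 2 + 2 + 2 + 2 + 1 + 12 + 12 = 48 = |G|. So G has 15 conjugacy classes.

Answer: 15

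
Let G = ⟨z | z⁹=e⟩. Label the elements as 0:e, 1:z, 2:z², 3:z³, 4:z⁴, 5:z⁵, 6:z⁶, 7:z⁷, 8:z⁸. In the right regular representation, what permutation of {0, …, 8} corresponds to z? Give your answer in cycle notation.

(0 1 2 3 4 5 6 7 8)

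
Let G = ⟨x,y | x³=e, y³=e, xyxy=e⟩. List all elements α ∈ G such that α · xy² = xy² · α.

⟨xy²⟩ ⊆ C_G(xy²) since powers of xy² commute with xy²; so |C_G(xy²)| ≥ |⟨xy²⟩| = 3.
By orbit–stabilizer, |C_G(xy²)| = |G| / |conj. class of xy²| = 12 / 4 = 3.
The 3 elements commuting with xy² are {e, xy², yx²}.

Answer: {e, xy², yx²}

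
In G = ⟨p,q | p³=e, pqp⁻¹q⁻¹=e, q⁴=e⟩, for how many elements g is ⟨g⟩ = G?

G is cyclic of order 12. An element generates G iff its order is 12, and a cyclic group of order 12 has exactly φ(12) = 4 such elements.

Answer: 4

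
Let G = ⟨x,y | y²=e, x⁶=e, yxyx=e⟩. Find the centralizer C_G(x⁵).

⟨x⁵⟩ ⊆ C_G(x⁵) since powers of x⁵ commute with x⁵; so |C_G(x⁵)| ≥ |⟨x⁵⟩| = 6.
By orbit–stabilizer, |C_G(x⁵)| = |G| / |conj. class of x⁵| = 12 / 2 = 6.
The 6 elements commuting with x⁵ are {e, x, x², x³, x⁴, x⁵}.

Answer: {e, x, x², x³, x⁴, x⁵}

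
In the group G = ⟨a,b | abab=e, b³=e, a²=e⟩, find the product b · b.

Compute b · b by multiplying left to right and reducing via the relations at each step:
  b · b = b²

Answer: b²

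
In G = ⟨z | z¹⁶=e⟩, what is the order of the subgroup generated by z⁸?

|⟨z⁸⟩| equals the order of z⁸. Compute successive powers until reaching e:
  (z⁸)¹ = z⁸, (z⁸)² = e.
The smallest positive k with (z⁸)ᵏ = e is 2, so |⟨z⁸⟩| = 2.

Answer: 2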